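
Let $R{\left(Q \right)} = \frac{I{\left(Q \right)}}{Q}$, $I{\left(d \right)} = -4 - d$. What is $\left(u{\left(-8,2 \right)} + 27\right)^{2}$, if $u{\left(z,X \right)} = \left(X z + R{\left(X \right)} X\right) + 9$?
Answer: $196$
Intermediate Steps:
$R{\left(Q \right)} = \frac{-4 - Q}{Q}$
$u{\left(z,X \right)} = 5 - X + X z$ ($u{\left(z,X \right)} = \left(X z + \frac{-4 - X}{X} X\right) + 9 = \left(X z - \left(4 + X\right)\right) + 9 = \left(-4 - X + X z\right) + 9 = 5 - X + X z$)
$\left(u{\left(-8,2 \right)} + 27\right)^{2} = \left(\left(5 - 2 + 2 \left(-8\right)\right) + 27\right)^{2} = \left(\left(5 - 2 - 16\right) + 27\right)^{2} = \left(-13 + 27\right)^{2} = 14^{2} = 196$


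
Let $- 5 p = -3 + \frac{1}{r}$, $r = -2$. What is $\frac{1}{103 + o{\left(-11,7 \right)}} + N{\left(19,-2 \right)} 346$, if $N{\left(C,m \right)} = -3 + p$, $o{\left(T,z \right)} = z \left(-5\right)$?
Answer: $- \frac{270567}{340} \approx -795.79$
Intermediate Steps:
$o{\left(T,z \right)} = - 5 z$
$p = \frac{7}{10}$ ($p = - \frac{-3 + \frac{1}{-2}}{5} = - \frac{-3 - \frac{1}{2}}{5} = \left(- \frac{1}{5}\right) \left(- \frac{7}{2}\right) = \frac{7}{10} \approx 0.7$)
$N{\left(C,m \right)} = - \frac{23}{10}$ ($N{\left(C,m \right)} = -3 + \frac{7}{10} = - \frac{23}{10}$)
$\frac{1}{103 + o{\left(-11,7 \right)}} + N{\left(19,-2 \right)} 346 = \frac{1}{103 - 35} - \frac{3979}{5} = \frac{1}{68} - \frac{3979}{5} = - \frac{270567}{340}$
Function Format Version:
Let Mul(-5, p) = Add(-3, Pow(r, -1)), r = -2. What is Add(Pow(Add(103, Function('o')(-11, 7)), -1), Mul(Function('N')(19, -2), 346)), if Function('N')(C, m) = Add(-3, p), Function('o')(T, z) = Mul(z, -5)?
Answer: Rational(-270567, 340) ≈ -795.79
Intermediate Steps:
Function('o')(T, z) = Mul(-5, z)
p = Rational(7, 10) (p = Mul(Rational(-1, 5), Add(-3, Pow(-2, -1))) = Mul(Rational(-1, 5), Add(-3, Rational(-1, 2))) = Mul(Rational(-1, 5), Rational(-7, 2)) = Rational(7, 10) ≈ 0.70000)
Function('N')(C, m) = Rational(-23, 10) (Function('N')(C, m) = Add(-3, Rational(7, 10)) = Rational(-23, 10))
Add(Pow(Add(103, Function('o')(-11, 7)), -1), Mul(Function('N')(19, -2), 346)) = Add(Pow(Add(103, Mul(-5, 7)), -1), Mul(Rational(-23, 10), 346)) = Add(Pow(Add(103, -35), -1), Rational(-3979, 5)) = Add(Pow(68, -1), Rational(-3979, 5)) = Add(Rational(1, 68), Rational(-3979, 5)) = Rational(-270567, 340)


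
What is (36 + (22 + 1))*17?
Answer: 1003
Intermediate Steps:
(36 + (22 + 1))*17 = (36 + 23)*17 = 59*17 = 1003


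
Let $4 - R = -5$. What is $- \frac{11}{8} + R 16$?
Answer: $\frac{1141}{8} \approx 142.63$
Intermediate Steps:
$R = 9$ ($R = 4 - -5 = 4 + 5 = 9$)
$- \frac{11}{8} + R 16 = - \frac{11}{8} + 9 \cdot 16 = \left(-11\right) \frac{1}{8} + 144 = - \frac{11}{8} + 144 = \frac{1141}{8}$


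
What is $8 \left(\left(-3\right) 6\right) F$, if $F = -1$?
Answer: $144$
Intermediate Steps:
$8 \left(\left(-3\right) 6\right) F = 8 \left(\left(-3\right) 6\right) \left(-1\right) = 8 \left(-18\right) \left(-1\right) = \left(-144\right) \left(-1\right) = 144$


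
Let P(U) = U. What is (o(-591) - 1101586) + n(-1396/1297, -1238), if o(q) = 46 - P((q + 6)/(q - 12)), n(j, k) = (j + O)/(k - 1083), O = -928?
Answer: -222172558407761/201692579 ≈ -1.1015e+6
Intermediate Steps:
n(j, k) = (-928 + j)/(-1083 + k) (n(j, k) = (j - 928)/(k - 1083) = (-928 + j)/(-1083 + k))
o(q) = 46 - (6 + q)/(-12 + q) (o(q) = 46 - (q + 6)/(q - 12) = 46 - (6 + q)/(-12 + q))
(o(-591) - 1101586) + n(-1396/1297, -1238) = (9*(-62 + 5*(-591))/(-12 - 591) - 1101586) + (-928 - 1396/1297)/(-1083 - 1238) = (9*(-62 - 2955)/(-603) - 1101586) + (-928 - 1396*1/1297)/(-2321) = (9*(-1/603)*(-3017) - 1101586) - (-928 - 1396/1297)/2321 = (3017/67 - 1101586) - 1/2321*(-1205012/1297) = -73803245/67 + 1205012/3010337 = -222172558407761/201692579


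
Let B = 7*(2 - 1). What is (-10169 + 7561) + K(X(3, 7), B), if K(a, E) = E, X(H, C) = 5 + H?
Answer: -2601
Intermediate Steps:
B = 7 (B = 7*1 = 7)
(-10169 + 7561) + K(X(3, 7), B) = (-10169 + 7561) + 7 = -2608 + 7 = -2601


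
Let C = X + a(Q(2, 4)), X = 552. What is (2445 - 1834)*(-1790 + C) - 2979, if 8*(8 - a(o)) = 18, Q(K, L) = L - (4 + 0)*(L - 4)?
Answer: -3023535/4 ≈ -7.5588e+5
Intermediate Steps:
Q(K, L) = 16 - 3*L (Q(K, L) = L - 4*(-4 + L) = L - (-16 + 4*L) = L + (16 - 4*L) = 16 - 3*L)
a(o) = 23/4 (a(o) = 8 - ⅛*18 = 8 - 9/4 = 23/4)
C = 2231/4 (C = 552 + 23/4 = 2231/4 ≈ 557.75)
(2445 - 1834)*(-1790 + C) - 2979 = (2445 - 1834)*(-1790 + 2231/4) - 2979 = 611*(-4929/4) - 2979 = -3011619/4 - 2979 = -3023535/4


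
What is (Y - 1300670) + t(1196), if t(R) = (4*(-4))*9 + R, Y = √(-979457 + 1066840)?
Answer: -1299618 + √87383 ≈ -1.2993e+6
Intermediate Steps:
Y = √87383 ≈ 295.61
t(R) = -144 + R (t(R) = -16*9 + R = -144 + R)
(Y - 1300670) + t(1196) = (√87383 - 1300670) + (-144 + 1196) = (-1300670 + √87383) + 1052 = -1299618 + √87383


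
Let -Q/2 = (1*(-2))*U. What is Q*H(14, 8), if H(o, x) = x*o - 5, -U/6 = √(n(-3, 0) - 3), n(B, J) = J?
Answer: -2568*I*√3 ≈ -4447.9*I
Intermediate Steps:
U = -6*I*√3 (U = -6*√(0 - 3) = -6*I*√3 ≈ -10.392*I)
Q = -24*I*√3 (Q = -2*1*(-2)*(-6*I*√3) = -(-4)*(-6*I*√3) = -24*I*√3 ≈ -41.569*I)
H(o, x) = -5 + o*x (H(o, x) = o*x - 5 = -5 + o*x)
Q*H(14, 8) = (-24*I*√3)*(-5 + 14*8) = (-24*I*√3)*(-5 + 112) = -24*I*√3*107 = -2568*I*√3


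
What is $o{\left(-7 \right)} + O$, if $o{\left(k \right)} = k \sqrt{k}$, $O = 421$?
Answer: $421 - 7 i \sqrt{7} \approx 421.0 - 18.52 i$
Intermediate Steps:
$o{\left(k \right)} = k^{\frac{3}{2}}$
$o{\left(-7 \right)} + O = \left(-7\right)^{\frac{3}{2}} + 421 = - 7 i \sqrt{7} + 421 = 421 - 7 i \sqrt{7}$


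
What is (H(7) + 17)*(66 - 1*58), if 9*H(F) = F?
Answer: 1280/9 ≈ 142.22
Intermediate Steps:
H(F) = F/9
(H(7) + 17)*(66 - 1*58) = ((⅑)*7 + 17)*(66 - 1*58) = (7/9 + 17)*(66 - 58) = (160/9)*8 = 1280/9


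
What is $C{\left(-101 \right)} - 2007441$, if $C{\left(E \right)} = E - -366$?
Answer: $-2007176$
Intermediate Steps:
$C{\left(E \right)} = 366 + E$ ($C{\left(E \right)} = E + 366 = 366 + E$)
$C{\left(-101 \right)} - 2007441 = \left(366 - 101\right) - 2007441 = 265 - 2007441 = -2007176$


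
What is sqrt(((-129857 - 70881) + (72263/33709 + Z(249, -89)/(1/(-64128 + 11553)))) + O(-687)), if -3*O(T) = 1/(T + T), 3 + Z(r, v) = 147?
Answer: I*sqrt(16671399498681614851138)/46316166 ≈ 2787.7*I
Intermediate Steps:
Z(r, v) = 144 (Z(r, v) = -3 + 147 = 144)
O(T) = -1/(6*T) (O(T) = -1/(3*(T + T)) = -1/(2*T)/3 = -1/(6*T))
sqrt(((-129857 - 70881) + (72263/33709 + Z(249, -89)/(1/(-64128 + 11553)))) + O(-687)) = sqrt(((-129857 - 70881) + (72263/33709 + 144/(1/(-64128 + 11553)))) - 1/6/(-687)) = sqrt((-200738 + (72263*(1/33709) + 144/(1/(-52575)))) - 1/6*(-1/687)) = sqrt((-200738 + (72263/33709 + 144/(-1/52575))) + 1/4122) = sqrt((-200738 + (72263/33709 + 144*(-52575))) + 1/4122) = sqrt((-200738 + (72263/33709 - 7570800)) + 1/4122) = sqrt((-200738 - 255204024937/33709) + 1/4122) = sqrt(-261970702179/33709 + 1/4122) = sqrt(-1079843234348129/138948498) = I*sqrt(16671399498681614851138)/46316166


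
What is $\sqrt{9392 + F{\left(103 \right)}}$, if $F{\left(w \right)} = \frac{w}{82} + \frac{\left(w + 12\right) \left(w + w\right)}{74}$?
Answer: $\frac{\sqrt{89413281586}}{3034} \approx 98.557$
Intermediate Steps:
$F{\left(w \right)} = \frac{w}{82} + \frac{w \left(12 + w\right)}{37}$ ($F{\left(w \right)} = w \frac{1}{82} + \left(12 + w\right) 2 w \frac{1}{74} = \frac{w}{82} + 2 w \left(12 + w\right) \frac{1}{74} = \frac{w}{82} + \frac{w \left(12 + w\right)}{37}$)
$\sqrt{9392 + F{\left(103 \right)}} = \sqrt{9392 + \frac{1}{3034} \cdot 103 \left(1021 + 82 \cdot 103\right)} = \sqrt{9392 + \frac{1}{3034} \cdot 103 \left(1021 + 8446\right)} = \sqrt{9392 + \frac{1}{3034} \cdot 103 \cdot 9467} = \sqrt{9392 + \frac{975101}{3034}} = \sqrt{\frac{29470429}{3034}} = \frac{\sqrt{89413281586}}{3034}$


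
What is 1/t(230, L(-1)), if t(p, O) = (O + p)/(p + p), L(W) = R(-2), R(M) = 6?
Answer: 115/59 ≈ 1.9492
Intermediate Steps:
L(W) = 6
t(p, O) = (O + p)/(2*p) (t(p, O) = (O + p)/((2*p)) = (O + p)*(1/(2*p)) = (O + p)/(2*p))
1/t(230, L(-1)) = 1/((½)*(6 + 230)/230) = 1/((½)*(1/230)*236) = 1/(59/115) = 115/59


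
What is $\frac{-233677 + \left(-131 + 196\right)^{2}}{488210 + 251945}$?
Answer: $- \frac{229452}{740155} \approx -0.31001$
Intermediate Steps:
$\frac{-233677 + \left(-131 + 196\right)^{2}}{488210 + 251945} = \frac{-233677 + 65^{2}}{740155} = \left(-233677 + 4225\right) \frac{1}{740155} = \left(-229452\right) \frac{1}{740155} = - \frac{229452}{740155}$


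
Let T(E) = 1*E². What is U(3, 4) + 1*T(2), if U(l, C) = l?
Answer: 7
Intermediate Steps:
T(E) = E²
U(3, 4) + 1*T(2) = 3 + 1*2² = 3 + 1*4 = 3 + 4 = 7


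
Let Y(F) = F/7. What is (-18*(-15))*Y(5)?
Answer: 1350/7 ≈ 192.86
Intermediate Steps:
Y(F) = F/7 (Y(F) = F*(⅐) = F/7)
(-18*(-15))*Y(5) = (-18*(-15))*((⅐)*5) = 270*(5/7) = 1350/7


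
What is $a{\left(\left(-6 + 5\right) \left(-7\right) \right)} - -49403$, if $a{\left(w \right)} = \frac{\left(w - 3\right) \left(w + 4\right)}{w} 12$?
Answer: $\frac{346349}{7} \approx 49478.0$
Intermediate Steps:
$a{\left(w \right)} = \frac{12 \left(-3 + w\right) \left(4 + w\right)}{w}$ ($a{\left(w \right)} = \frac{\left(-3 + w\right) \left(4 + w\right)}{w} 12 = \frac{12 \left(-3 + w\right) \left(4 + w\right)}{w}$)
$a{\left(\left(-6 + 5\right) \left(-7\right) \right)} - -49403 = \left(12 - \frac{144}{\left(-6 + 5\right) \left(-7\right)} + 12 \left(-6 + 5\right) \left(-7\right)\right) - -49403 = \left(12 - \frac{144}{\left(-1\right) \left(-7\right)} + 12 \left(\left(-1\right) \left(-7\right)\right)\right) + 49403 = \left(12 - \frac{144}{7} + 12 \cdot 7\right) + 49403 = \left(12 - \frac{144}{7} + 84\right) + 49403 = \frac{528}{7} + 49403 = \frac{346349}{7}$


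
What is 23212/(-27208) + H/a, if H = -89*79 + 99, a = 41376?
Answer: -35907049/35179944 ≈ -1.0207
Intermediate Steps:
H = -6932 (H = -7031 + 99 = -6932)
23212/(-27208) + H/a = 23212/(-27208) - 6932/41376 = 23212*(-1/27208) - 6932*1/41376 = -5803/6802 - 1733/10344 = -35907049/35179944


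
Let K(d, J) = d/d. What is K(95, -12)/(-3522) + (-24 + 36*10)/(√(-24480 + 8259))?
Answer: -1/3522 - 112*I*√16221/5407 ≈ -0.00028393 - 2.6382*I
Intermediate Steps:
K(d, J) = 1
K(95, -12)/(-3522) + (-24 + 36*10)/(√(-24480 + 8259)) = 1/(-3522) + (-24 + 36*10)/(√(-24480 + 8259)) = 1*(-1/3522) + (-24 + 360)/(√(-16221)) = -1/3522 + 336/((I*√16221)) = -1/3522 + 336*(-I*√16221/16221) = -1/3522 - 112*I*√16221/5407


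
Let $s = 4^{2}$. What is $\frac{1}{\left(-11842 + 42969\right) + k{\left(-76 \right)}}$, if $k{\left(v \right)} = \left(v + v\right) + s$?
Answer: $\frac{1}{30991} \approx 3.2267 \cdot 10^{-5}$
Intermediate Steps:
$s = 16$
$k{\left(v \right)} = 16 + 2 v$ ($k{\left(v \right)} = \left(v + v\right) + 16 = 2 v + 16 = 16 + 2 v$)
$\frac{1}{\left(-11842 + 42969\right) + k{\left(-76 \right)}} = \frac{1}{\left(-11842 + 42969\right) + \left(16 + 2 \left(-76\right)\right)} = \frac{1}{31127 + \left(16 - 152\right)} = \frac{1}{31127 - 136} = \frac{1}{30991}$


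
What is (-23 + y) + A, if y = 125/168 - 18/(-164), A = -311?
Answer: -2294711/6888 ≈ -333.15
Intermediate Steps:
y = 5881/6888 (y = 125*(1/168) - 18*(-1/164) = 125/168 + 9/82 = 5881/6888 ≈ 0.85380)
(-23 + y) + A = (-23 + 5881/6888) - 311 = -152543/6888 - 311 = -2294711/6888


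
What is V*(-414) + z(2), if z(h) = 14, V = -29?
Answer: 12020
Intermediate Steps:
V*(-414) + z(2) = -29*(-414) + 14 = 12006 + 14 = 12020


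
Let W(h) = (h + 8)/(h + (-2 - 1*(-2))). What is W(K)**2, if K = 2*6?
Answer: 25/9 ≈ 2.7778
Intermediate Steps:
K = 12
W(h) = (8 + h)/h (W(h) = (8 + h)/(h + (-2 + 2)) = (8 + h)/(h + 0) = (8 + h)/h)
W(K)**2 = ((8 + 12)/12)**2 = ((1/12)*20)**2 = (5/3)**2 = 25/9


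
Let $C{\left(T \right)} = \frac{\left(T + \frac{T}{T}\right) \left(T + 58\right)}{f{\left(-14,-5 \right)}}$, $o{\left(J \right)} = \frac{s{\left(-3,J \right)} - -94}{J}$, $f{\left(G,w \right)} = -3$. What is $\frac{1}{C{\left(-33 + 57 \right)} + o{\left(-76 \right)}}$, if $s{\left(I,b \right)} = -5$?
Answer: $- \frac{228}{156067} \approx -0.0014609$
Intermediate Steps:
$o{\left(J \right)} = \frac{89}{J}$ ($o{\left(J \right)} = \frac{-5 - -94}{J} = \frac{-5 + 94}{J} = \frac{89}{J}$)
$C{\left(T \right)} = - \frac{\left(1 + T\right) \left(58 + T\right)}{3}$ ($C{\left(T \right)} = \frac{\left(T + \frac{T}{T}\right) \left(T + 58\right)}{-3} = \left(T + 1\right) \left(58 + T\right) \left(- \frac{1}{3}\right) = \left(1 + T\right) \left(58 + T\right) \left(- \frac{1}{3}\right) = - \frac{\left(1 + T\right) \left(58 + T\right)}{3}$)
$\frac{1}{C{\left(-33 + 57 \right)} + o{\left(-76 \right)}} = \frac{1}{\left(- \frac{58}{3} - \frac{59 \left(-33 + 57\right)}{3} - \frac{\left(-33 + 57\right)^{2}}{3}\right) + \frac{89}{-76}} = \frac{1}{\left(- \frac{58}{3} - 472 - \frac{24^{2}}{3}\right) + 89 \left(- \frac{1}{76}\right)} = \frac{1}{\left(- \frac{58}{3} - 472 - 192\right) - \frac{89}{76}} = \frac{1}{- \frac{2050}{3} - \frac{89}{76}} = \frac{1}{- \frac{156067}{228}} = - \frac{228}{156067}$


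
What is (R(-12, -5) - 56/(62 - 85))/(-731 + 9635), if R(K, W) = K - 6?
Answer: -179/102396 ≈ -0.0017481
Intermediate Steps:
R(K, W) = -6 + K
(R(-12, -5) - 56/(62 - 85))/(-731 + 9635) = ((-6 - 12) - 56/(62 - 85))/(-731 + 9635) = (-18 - 56/(-23))/8904 = (-18 - 56*(-1/23))*(1/8904) = (-18 + 56/23)*(1/8904) = -358/23*1/8904 = -179/102396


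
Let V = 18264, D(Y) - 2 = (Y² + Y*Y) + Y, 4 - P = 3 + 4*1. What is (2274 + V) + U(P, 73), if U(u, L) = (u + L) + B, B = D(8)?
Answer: 20746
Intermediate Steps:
P = -3 (P = 4 - (3 + 4*1) = 4 - (3 + 4) = 4 - 1*7 = 4 - 7 = -3)
D(Y) = 2 + Y + 2*Y² (D(Y) = 2 + ((Y² + Y*Y) + Y) = 2 + ((Y² + Y²) + Y) = 2 + (2*Y² + Y) = 2 + (Y + 2*Y²) = 2 + Y + 2*Y²)
B = 138 (B = 2 + 8 + 2*8² = 2 + 8 + 2*64 = 2 + 8 + 128 = 138)
U(u, L) = 138 + L + u (U(u, L) = (u + L) + 138 = (L + u) + 138 = 138 + L + u)
(2274 + V) + U(P, 73) = (2274 + 18264) + (138 + 73 - 3) = 20538 + 208 = 20746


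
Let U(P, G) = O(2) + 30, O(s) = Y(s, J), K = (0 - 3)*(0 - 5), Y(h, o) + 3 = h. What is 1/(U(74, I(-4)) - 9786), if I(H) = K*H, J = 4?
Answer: -1/9757 ≈ -0.00010249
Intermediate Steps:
Y(h, o) = -3 + h
K = 15 (K = -3*(-5) = 15)
O(s) = -3 + s
I(H) = 15*H
U(P, G) = 29 (U(P, G) = (-3 + 2) + 30 = -1 + 30 = 29)
1/(U(74, I(-4)) - 9786) = 1/(29 - 9786) = 1/(-9757) = -1/9757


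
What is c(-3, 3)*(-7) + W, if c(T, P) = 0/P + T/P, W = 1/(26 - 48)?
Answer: 153/22 ≈ 6.9545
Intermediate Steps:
W = -1/22 (W = 1/(-22) = -1/22 ≈ -0.045455)
c(T, P) = T/P (c(T, P) = 0 + T/P = T/P)
c(-3, 3)*(-7) + W = -3/3*(-7) - 1/22 = -3*⅓*(-7) - 1/22 = -1*(-7) - 1/22 = 7 - 1/22 = 153/22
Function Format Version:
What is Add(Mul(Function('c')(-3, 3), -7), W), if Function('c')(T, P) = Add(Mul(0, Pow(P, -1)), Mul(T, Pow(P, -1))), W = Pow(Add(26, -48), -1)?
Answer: Rational(153, 22) ≈ 6.9545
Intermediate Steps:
W = Rational(-1, 22) (W = Pow(-22, -1) = Rational(-1, 22) ≈ -0.045455)
Function('c')(T, P) = Mul(T, Pow(P, -1)) (Function('c')(T, P) = Add(0, Mul(T, Pow(P, -1))) = Mul(T, Pow(P, -1)))
Add(Mul(Function('c')(-3, 3), -7), W) = Add(Mul(Mul(-3, Pow(3, -1)), -7), Rational(-1, 22)) = Add(Mul(Mul(-3, Rational(1, 3)), -7), Rational(-1, 22)) = Add(Mul(-1, -7), Rational(-1, 22)) = Add(7, Rational(-1, 22)) = Rational(153, 22)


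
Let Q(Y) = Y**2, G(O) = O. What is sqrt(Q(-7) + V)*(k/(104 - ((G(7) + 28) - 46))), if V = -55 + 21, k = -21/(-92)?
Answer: 21*sqrt(15)/10580 ≈ 0.0076874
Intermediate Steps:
k = 21/92 (k = -21*(-1/92) = 21/92 ≈ 0.22826)
V = -34
sqrt(Q(-7) + V)*(k/(104 - ((G(7) + 28) - 46))) = sqrt((-7)**2 - 34)*(21/(92*(104 - ((7 + 28) - 46)))) = sqrt(49 - 34)*(21/(92*(104 - (35 - 46)))) = sqrt(15)*(21/(92*(104 - 1*(-11)))) = sqrt(15)*(21/(92*(104 + 11))) = sqrt(15)*((21/92)/115) = sqrt(15)*((21/92)*(1/115)) = sqrt(15)*(21/10580) = 21*sqrt(15)/10580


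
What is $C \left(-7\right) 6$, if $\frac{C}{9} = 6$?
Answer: $-2268$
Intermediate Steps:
$C = 54$ ($C = 9 \cdot 6 = 54$)
$C \left(-7\right) 6 = 54 \left(-7\right) 6 = \left(-378\right) 6 = -2268$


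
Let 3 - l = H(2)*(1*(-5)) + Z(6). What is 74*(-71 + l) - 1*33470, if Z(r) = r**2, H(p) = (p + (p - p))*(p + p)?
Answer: -38206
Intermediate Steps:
H(p) = 2*p**2 (H(p) = (p + 0)*(2*p) = p*(2*p) = 2*p**2)
l = 7 (l = 3 - ((2*2**2)*(1*(-5)) + 6**2) = 3 - ((2*4)*(-5) + 36) = 3 - (8*(-5) + 36) = 3 - (-40 + 36) = 3 - 1*(-4) = 3 + 4 = 7)
74*(-71 + l) - 1*33470 = 74*(-71 + 7) - 1*33470 = 74*(-64) - 33470 = -4736 - 33470 = -38206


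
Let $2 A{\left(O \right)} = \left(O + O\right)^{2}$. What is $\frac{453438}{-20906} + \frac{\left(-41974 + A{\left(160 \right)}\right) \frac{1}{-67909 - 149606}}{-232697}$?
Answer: $- \frac{11475402029630267}{529079514393615} \approx -21.689$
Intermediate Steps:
$A{\left(O \right)} = 2 O^{2}$ ($A{\left(O \right)} = \frac{\left(O + O\right)^{2}}{2} = \frac{\left(2 O\right)^{2}}{2} = \frac{4 O^{2}}{2} = 2 O^{2}$)
$\frac{453438}{-20906} + \frac{\left(-41974 + A{\left(160 \right)}\right) \frac{1}{-67909 - 149606}}{-232697} = \frac{453438}{-20906} + \frac{\left(-41974 + 2 \cdot 160^{2}\right) \frac{1}{-67909 - 149606}}{-232697} = 453438 \left(- \frac{1}{20906}\right) + \frac{-41974 + 2 \cdot 25600}{-217515} \left(- \frac{1}{232697}\right) = - \frac{226719}{10453} + \left(-41974 + 51200\right) \left(- \frac{1}{217515}\right) \left(- \frac{1}{232697}\right) = - \frac{226719}{10453} + 9226 \left(- \frac{1}{217515}\right) \left(- \frac{1}{232697}\right) = - \frac{226719}{10453} - - \frac{9226}{50615087955} = - \frac{226719}{10453} + \frac{9226}{50615087955} = - \frac{11475402029630267}{529079514393615}$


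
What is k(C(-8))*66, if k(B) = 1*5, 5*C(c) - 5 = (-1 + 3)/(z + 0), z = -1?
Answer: 330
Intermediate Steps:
C(c) = ⅗ (C(c) = 1 + ((-1 + 3)/(-1 + 0))/5 = 1 + (2/(-1))/5 = 1 + (2*(-1))/5 = 1 + (⅕)*(-2) = 1 - ⅖ = ⅗)
k(B) = 5
k(C(-8))*66 = 5*66 = 330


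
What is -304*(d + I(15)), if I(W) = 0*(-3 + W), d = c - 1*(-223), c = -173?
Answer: -15200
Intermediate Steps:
d = 50 (d = -173 - 1*(-223) = -173 + 223 = 50)
I(W) = 0
-304*(d + I(15)) = -304*(50 + 0) = -304*50 = -15200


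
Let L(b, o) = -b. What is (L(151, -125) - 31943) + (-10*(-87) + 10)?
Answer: -31214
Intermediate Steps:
(L(151, -125) - 31943) + (-10*(-87) + 10) = (-1*151 - 31943) + (-10*(-87) + 10) = (-151 - 31943) + (870 + 10) = -32094 + 880 = -31214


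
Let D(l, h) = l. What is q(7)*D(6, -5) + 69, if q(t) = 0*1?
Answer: 69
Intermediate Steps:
q(t) = 0
q(7)*D(6, -5) + 69 = 0*6 + 69 = 0 + 69 = 69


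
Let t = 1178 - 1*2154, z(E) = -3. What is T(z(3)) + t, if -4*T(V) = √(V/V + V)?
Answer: -976 - I*√2/4 ≈ -976.0 - 0.35355*I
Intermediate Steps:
t = -976 (t = 1178 - 2154 = -976)
T(V) = -√(1 + V)/4 (T(V) = -√(V/V + V)/4 = -√(1 + V)/4)
T(z(3)) + t = -√(1 - 3)/4 - 976 = -I*√2/4 - 976 = -976 - I*√2/4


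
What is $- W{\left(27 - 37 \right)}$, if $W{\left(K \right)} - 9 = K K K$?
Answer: $991$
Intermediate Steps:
$W{\left(K \right)} = 9 + K^{3}$ ($W{\left(K \right)} = 9 + K K K = 9 + K^{2} K = 9 + K^{3}$)
$- W{\left(27 - 37 \right)} = - (9 + \left(27 - 37\right)^{3}) = - (9 + \left(-10\right)^{3}) = - (9 - 1000) = \left(-1\right) \left(-991\right) = 991$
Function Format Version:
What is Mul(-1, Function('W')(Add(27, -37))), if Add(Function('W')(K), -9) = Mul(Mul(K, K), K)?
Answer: 991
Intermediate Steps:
Function('W')(K) = Add(9, Pow(K, 3)) (Function('W')(K) = Add(9, Mul(Mul(K, K), K)) = Add(9, Mul(Pow(K, 2), K)) = Add(9, Pow(K, 3)))
Mul(-1, Function('W')(Add(27, -37))) = Mul(-1, Add(9, Pow(Add(27, -37), 3))) = Mul(-1, Add(9, Pow(-10, 3))) = Mul(-1, Add(9, -1000)) = Mul(-1, -991) = 991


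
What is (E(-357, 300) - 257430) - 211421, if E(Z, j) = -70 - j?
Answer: -469221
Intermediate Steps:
(E(-357, 300) - 257430) - 211421 = ((-70 - 1*300) - 257430) - 211421 = ((-70 - 300) - 257430) - 211421 = (-370 - 257430) - 211421 = -257800 - 211421 = -469221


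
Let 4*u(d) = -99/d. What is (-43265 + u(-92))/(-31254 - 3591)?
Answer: 15921421/12822960 ≈ 1.2416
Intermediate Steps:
u(d) = -99/(4*d) (u(d) = (-99/d)/4 = -99/(4*d))
(-43265 + u(-92))/(-31254 - 3591) = (-43265 - 99/4/(-92))/(-31254 - 3591) = (-43265 - 99/4*(-1/92))/(-34845) = (-43265 + 99/368)*(-1/34845) = -15921421/368*(-1/34845) = 15921421/12822960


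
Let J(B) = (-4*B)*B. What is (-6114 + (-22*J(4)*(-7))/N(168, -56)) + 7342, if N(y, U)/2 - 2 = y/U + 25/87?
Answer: 252436/31 ≈ 8143.1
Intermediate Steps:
J(B) = -4*B**2
N(y, U) = 398/87 + 2*y/U (N(y, U) = 4 + 2*(y/U + 25/87) = 4 + 2*(25/87 + y/U) = 4 + (50/87 + 2*y/U) = 398/87 + 2*y/U)
(-6114 + (-22*J(4)*(-7))/N(168, -56)) + 7342 = (-6114 + (-(-88)*4**2*(-7))/(398/87 + 2*168/(-56))) + 7342 = (-6114 + (-(-88)*16*(-7))/(398/87 + 2*168*(-1/56))) + 7342 = (-6114 + (-22*(-64)*(-7))/(398/87 - 6)) + 7342 = (-6114 + (1408*(-7))/(-124/87)) + 7342 = (-6114 - 9856*(-87/124)) + 7342 = (-6114 + 214368/31) + 7342 = 24834/31 + 7342 = 252436/31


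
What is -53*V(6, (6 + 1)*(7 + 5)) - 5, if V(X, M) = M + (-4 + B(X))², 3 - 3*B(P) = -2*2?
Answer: -41438/9 ≈ -4604.2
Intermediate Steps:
B(P) = 7/3 (B(P) = 1 - (-2)*2/3 = 1 - ⅓*(-4) = 1 + 4/3 = 7/3)
V(X, M) = 25/9 + M (V(X, M) = M + (-4 + 7/3)² = M + (-5/3)² = M + 25/9 = 25/9 + M)
-53*V(6, (6 + 1)*(7 + 5)) - 5 = -53*(25/9 + (6 + 1)*(7 + 5)) - 5 = -53*(25/9 + 7*12) - 5 = -53*(25/9 + 84) - 5 = -53*781/9 - 5 = -41393/9 - 5 = -41438/9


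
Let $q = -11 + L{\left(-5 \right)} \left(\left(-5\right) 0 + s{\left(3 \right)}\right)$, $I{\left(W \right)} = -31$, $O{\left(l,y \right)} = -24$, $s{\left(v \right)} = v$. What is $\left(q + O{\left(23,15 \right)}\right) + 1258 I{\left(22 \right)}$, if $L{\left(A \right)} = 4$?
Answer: $-39021$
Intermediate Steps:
$q = 1$ ($q = -11 + 4 \left(\left(-5\right) 0 + 3\right) = -11 + 4 \left(0 + 3\right) = -11 + 4 \cdot 3 = -11 + 12 = 1$)
$\left(q + O{\left(23,15 \right)}\right) + 1258 I{\left(22 \right)} = \left(1 - 24\right) + 1258 \left(-31\right) = -23 - 38998 = -39021$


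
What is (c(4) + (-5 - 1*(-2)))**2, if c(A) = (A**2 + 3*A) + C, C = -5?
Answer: 400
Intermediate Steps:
c(A) = -5 + A**2 + 3*A (c(A) = (A**2 + 3*A) - 5 = -5 + A**2 + 3*A)
(c(4) + (-5 - 1*(-2)))**2 = ((-5 + 4**2 + 3*4) + (-5 - 1*(-2)))**2 = ((-5 + 16 + 12) + (-5 + 2))**2 = (23 - 3)**2 = 20**2 = 400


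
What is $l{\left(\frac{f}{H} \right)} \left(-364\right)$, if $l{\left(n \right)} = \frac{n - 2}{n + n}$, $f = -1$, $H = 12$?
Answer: $-4550$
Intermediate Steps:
$l{\left(n \right)} = \frac{-2 + n}{2 n}$
$l{\left(\frac{f}{H} \right)} \left(-364\right) = \frac{-2 - \frac{1}{12}}{2 \left(- \frac{1}{12}\right)} \left(-364\right) = \frac{1}{2} \left(-12\right) \left(- \frac{25}{12}\right) \left(-364\right) = \frac{25}{2} \left(-364\right) = -4550$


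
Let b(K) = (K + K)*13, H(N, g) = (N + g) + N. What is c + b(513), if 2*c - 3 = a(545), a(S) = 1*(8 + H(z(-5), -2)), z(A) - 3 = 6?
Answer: 26703/2 ≈ 13352.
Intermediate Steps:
z(A) = 9 (z(A) = 3 + 6 = 9)
H(N, g) = g + 2*N
b(K) = 26*K (b(K) = (2*K)*13 = 26*K)
a(S) = 24 (a(S) = 1*(8 + (-2 + 2*9)) = 1*(8 + (-2 + 18)) = 1*(8 + 16) = 1*24 = 24)
c = 27/2 (c = 3/2 + (1/2)*24 = 3/2 + 12 = 27/2 ≈ 13.500)
c + b(513) = 27/2 + 26*513 = 27/2 + 13338 = 26703/2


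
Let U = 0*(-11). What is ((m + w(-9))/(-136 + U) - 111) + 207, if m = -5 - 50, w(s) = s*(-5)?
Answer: 6533/68 ≈ 96.073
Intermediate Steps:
w(s) = -5*s
U = 0
m = -55
((m + w(-9))/(-136 + U) - 111) + 207 = ((-55 - 5*(-9))/(-136 + 0) - 111) + 207 = ((-55 + 45)/(-136) - 111) + 207 = (-10*(-1/136) - 111) + 207 = (5/68 - 111) + 207 = -7543/68 + 207 = 6533/68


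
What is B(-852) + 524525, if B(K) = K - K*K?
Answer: -202231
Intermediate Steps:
B(K) = K - K**2
B(-852) + 524525 = -852*(1 - 1*(-852)) + 524525 = -852*(1 + 852) + 524525 = -852*853 + 524525 = -726756 + 524525 = -202231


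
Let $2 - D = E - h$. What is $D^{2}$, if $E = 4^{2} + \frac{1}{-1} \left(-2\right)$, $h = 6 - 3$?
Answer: $169$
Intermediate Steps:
$h = 3$ ($h = 6 - 3 = 3$)
$E = 18$ ($E = 16 - -2 = 16 + 2 = 18$)
$D = -13$ ($D = 2 - \left(18 - 3\right) = 2 - 15 = -13$)
$D^{2} = \left(-13\right)^{2} = 169$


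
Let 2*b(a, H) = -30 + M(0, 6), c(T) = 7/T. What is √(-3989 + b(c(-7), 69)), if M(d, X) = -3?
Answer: I*√16022/2 ≈ 63.289*I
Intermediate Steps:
b(a, H) = -33/2 (b(a, H) = (-30 - 3)/2 = (½)*(-33) = -33/2)
√(-3989 + b(c(-7), 69)) = √(-3989 - 33/2) = √(-8011/2) = I*√16022/2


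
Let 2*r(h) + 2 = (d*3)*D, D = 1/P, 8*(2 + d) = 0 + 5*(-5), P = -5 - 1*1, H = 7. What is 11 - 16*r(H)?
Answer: 13/2 ≈ 6.5000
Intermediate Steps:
P = -6 (P = -5 - 1 = -6)
d = -41/8 (d = -2 + (0 + 5*(-5))/8 = -2 + (0 - 25)/8 = -2 + (⅛)*(-25) = -2 - 25/8 = -41/8 ≈ -5.1250)
D = -⅙ (D = 1/(-6) = -⅙ ≈ -0.16667)
r(h) = 9/32 (r(h) = -1 + (-41/8*3*(-⅙))/2 = -1 + (-123/8*(-⅙))/2 = -1 + (½)*(41/16) = -1 + 41/32 = 9/32)
11 - 16*r(H) = 11 - 16*9/32 = 11 - 9/2 = 13/2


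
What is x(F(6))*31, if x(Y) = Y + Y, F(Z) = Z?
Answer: 372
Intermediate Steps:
x(Y) = 2*Y
x(F(6))*31 = (2*6)*31 = 12*31 = 372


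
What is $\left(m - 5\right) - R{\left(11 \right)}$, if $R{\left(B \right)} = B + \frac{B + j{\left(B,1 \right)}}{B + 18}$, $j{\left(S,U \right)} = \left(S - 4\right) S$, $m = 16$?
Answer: $- \frac{88}{29} \approx -3.0345$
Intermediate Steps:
$j{\left(S,U \right)} = S \left(-4 + S\right)$ ($j{\left(S,U \right)} = \left(-4 + S\right) S = S \left(-4 + S\right)$)
$R{\left(B \right)} = B + \frac{B + B \left(-4 + B\right)}{18 + B}$ ($R{\left(B \right)} = B + \frac{B + B \left(-4 + B\right)}{B + 18} = B + \frac{B + B \left(-4 + B\right)}{18 + B}$)
$\left(m - 5\right) - R{\left(11 \right)} = \left(16 - 5\right) - \frac{11 \left(15 + 2 \cdot 11\right)}{18 + 11} = \left(16 - 5\right) - \frac{11 \left(15 + 22\right)}{29} = 11 - 11 \cdot \frac{1}{29} \cdot 37 = 11 - \frac{407}{29} = - \frac{88}{29}$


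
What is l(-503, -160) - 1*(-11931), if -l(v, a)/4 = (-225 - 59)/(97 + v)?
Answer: 2421425/203 ≈ 11928.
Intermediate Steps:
l(v, a) = 1136/(97 + v) (l(v, a) = -4*(-225 - 59)/(97 + v) = -(-1136)/(97 + v) = 1136/(97 + v))
l(-503, -160) - 1*(-11931) = 1136/(97 - 503) - 1*(-11931) = 1136/(-406) + 11931 = 1136*(-1/406) + 11931 = -568/203 + 11931 = 2421425/203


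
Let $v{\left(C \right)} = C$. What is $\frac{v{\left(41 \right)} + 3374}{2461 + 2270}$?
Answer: $\frac{3415}{4731} \approx 0.72183$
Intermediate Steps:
$\frac{v{\left(41 \right)} + 3374}{2461 + 2270} = \frac{41 + 3374}{2461 + 2270} = \frac{3415}{4731}$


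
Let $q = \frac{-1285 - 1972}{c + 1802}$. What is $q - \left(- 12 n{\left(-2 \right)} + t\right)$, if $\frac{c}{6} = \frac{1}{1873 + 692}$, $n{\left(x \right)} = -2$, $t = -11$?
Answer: $- \frac{22813991}{1540712} \approx -14.807$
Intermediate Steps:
$c = \frac{2}{855}$ ($c = \frac{6}{1873 + 692} = \frac{6}{2565} = 6 \cdot \frac{1}{2565} = \frac{2}{855} \approx 0.0023392$)
$q = - \frac{2784735}{1540712}$ ($q = \frac{-1285 - 1972}{\frac{2}{855} + 1802} = - \frac{3257}{\frac{1540712}{855}} = \left(-3257\right) \frac{855}{1540712} = - \frac{2784735}{1540712} \approx -1.8074$)
$q - \left(- 12 n{\left(-2 \right)} + t\right) = - \frac{2784735}{1540712} - \left(\left(-12\right) \left(-2\right) - 11\right) = - \frac{2784735}{1540712} - \left(24 - 11\right) = - \frac{2784735}{1540712} - 13 = - \frac{22813991}{1540712}$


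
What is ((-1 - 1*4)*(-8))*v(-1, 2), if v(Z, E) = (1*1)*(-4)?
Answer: -160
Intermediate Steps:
v(Z, E) = -4 (v(Z, E) = 1*(-4) = -4)
((-1 - 1*4)*(-8))*v(-1, 2) = ((-1 - 1*4)*(-8))*(-4) = ((-1 - 4)*(-8))*(-4) = -5*(-8)*(-4) = 40*(-4) = -160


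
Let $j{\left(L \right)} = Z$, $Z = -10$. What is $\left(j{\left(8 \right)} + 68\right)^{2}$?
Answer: $3364$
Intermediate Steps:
$j{\left(L \right)} = -10$
$\left(j{\left(8 \right)} + 68\right)^{2} = \left(-10 + 68\right)^{2} = 58^{2} = 3364$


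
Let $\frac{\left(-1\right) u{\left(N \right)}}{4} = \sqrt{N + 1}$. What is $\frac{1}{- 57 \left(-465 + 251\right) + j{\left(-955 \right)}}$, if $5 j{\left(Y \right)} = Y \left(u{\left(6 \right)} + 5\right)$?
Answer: $\frac{11243}{122319177} - \frac{764 \sqrt{7}}{122319177} \approx 7.539 \cdot 10^{-5}$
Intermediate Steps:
$u{\left(N \right)} = - 4 \sqrt{1 + N}$ ($u{\left(N \right)} = - 4 \sqrt{N + 1} = - 4 \sqrt{1 + N}$)
$j{\left(Y \right)} = \frac{Y \left(5 - 4 \sqrt{7}\right)}{5}$ ($j{\left(Y \right)} = \frac{Y \left(- 4 \sqrt{1 + 6} + 5\right)}{5} = \frac{Y \left(- 4 \sqrt{7} + 5\right)}{5} = \frac{Y \left(5 - 4 \sqrt{7}\right)}{5}$)
$\frac{1}{- 57 \left(-465 + 251\right) + j{\left(-955 \right)}} = \frac{1}{- 57 \left(-465 + 251\right) + \frac{1}{5} \left(-955\right) \left(5 - 4 \sqrt{7}\right)} = \frac{1}{\left(-57\right) \left(-214\right) - \left(955 - 764 \sqrt{7}\right)} = \frac{1}{12198 - \left(955 - 764 \sqrt{7}\right)} = \frac{1}{11243 + 764 \sqrt{7}}$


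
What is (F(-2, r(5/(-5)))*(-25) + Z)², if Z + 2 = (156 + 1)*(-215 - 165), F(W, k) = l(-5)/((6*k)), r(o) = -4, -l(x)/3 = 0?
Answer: 3559554244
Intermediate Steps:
l(x) = 0 (l(x) = -3*0 = 0)
F(W, k) = 0 (F(W, k) = 0/((6*k)) = 0*(1/(6*k)) = 0)
Z = -59662 (Z = -2 + (156 + 1)*(-215 - 165) = -2 + 157*(-380) = -2 - 59660 = -59662)
(F(-2, r(5/(-5)))*(-25) + Z)² = (0*(-25) - 59662)² = (0 - 59662)² = (-59662)² = 3559554244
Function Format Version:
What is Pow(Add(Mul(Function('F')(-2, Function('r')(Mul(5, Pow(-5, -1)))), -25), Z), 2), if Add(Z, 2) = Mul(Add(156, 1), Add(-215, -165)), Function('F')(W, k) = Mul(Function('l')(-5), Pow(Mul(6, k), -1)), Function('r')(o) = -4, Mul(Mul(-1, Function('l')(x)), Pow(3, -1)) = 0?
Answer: 3559554244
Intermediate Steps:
Function('l')(x) = 0 (Function('l')(x) = Mul(-3, 0) = 0)
Function('F')(W, k) = 0 (Function('F')(W, k) = Mul(0, Pow(Mul(6, k), -1)) = Mul(0, Mul(Rational(1, 6), Pow(k, -1))) = 0)
Z = -59662 (Z = Add(-2, Mul(Add(156, 1), Add(-215, -165))) = Add(-2, Mul(157, -380)) = Add(-2, -59660) = -59662)
Pow(Add(Mul(Function('F')(-2, Function('r')(Mul(5, Pow(-5, -1)))), -25), Z), 2) = Pow(Add(Mul(0, -25), -59662), 2) = Pow(Add(0, -59662), 2) = Pow(-59662, 2) = 3559554244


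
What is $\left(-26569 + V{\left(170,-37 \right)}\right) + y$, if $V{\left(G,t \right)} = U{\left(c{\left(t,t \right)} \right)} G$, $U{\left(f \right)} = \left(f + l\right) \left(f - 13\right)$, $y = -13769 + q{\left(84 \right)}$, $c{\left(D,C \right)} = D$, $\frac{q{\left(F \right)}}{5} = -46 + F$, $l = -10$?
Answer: $359352$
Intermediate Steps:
$q{\left(F \right)} = -230 + 5 F$ ($q{\left(F \right)} = 5 \left(-46 + F\right) = -230 + 5 F$)
$y = -13579$ ($y = -13769 + \left(-230 + 5 \cdot 84\right) = -13769 + \left(-230 + 420\right) = -13769 + 190 = -13579$)
$U{\left(f \right)} = \left(-13 + f\right) \left(-10 + f\right)$ ($U{\left(f \right)} = \left(f - 10\right) \left(f - 13\right) = \left(-10 + f\right) \left(-13 + f\right) = \left(-13 + f\right) \left(-10 + f\right)$)
$V{\left(G,t \right)} = G \left(130 + t^{2} - 23 t\right)$ ($V{\left(G,t \right)} = \left(130 + t^{2} - 23 t\right) G = G \left(130 + t^{2} - 23 t\right)$)
$\left(-26569 + V{\left(170,-37 \right)}\right) + y = \left(-26569 + 170 \left(130 + \left(-37\right)^{2} - -851\right)\right) - 13579 = \left(-26569 + 170 \left(130 + 1369 + 851\right)\right) - 13579 = \left(-26569 + 170 \cdot 2350\right) - 13579 = \left(-26569 + 399500\right) - 13579 = 372931 - 13579 = 359352$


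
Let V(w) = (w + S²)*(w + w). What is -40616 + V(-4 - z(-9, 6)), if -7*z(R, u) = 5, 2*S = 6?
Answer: -1992024/49 ≈ -40654.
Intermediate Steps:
S = 3 (S = (½)*6 = 3)
z(R, u) = -5/7 (z(R, u) = -⅐*5 = -5/7)
V(w) = 2*w*(9 + w) (V(w) = (w + 3²)*(w + w) = (w + 9)*(2*w) = (9 + w)*(2*w) = 2*w*(9 + w))
-40616 + V(-4 - z(-9, 6)) = -40616 + 2*(-4 - 1*(-5/7))*(9 + (-4 - 1*(-5/7))) = -40616 + 2*(-4 + 5/7)*(9 + (-4 + 5/7)) = -40616 + 2*(-23/7)*(9 - 23/7) = -40616 + 2*(-23/7)*(40/7) = -40616 - 1840/49 = -1992024/49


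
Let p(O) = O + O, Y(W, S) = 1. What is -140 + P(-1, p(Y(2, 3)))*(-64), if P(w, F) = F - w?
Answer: -332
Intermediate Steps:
p(O) = 2*O
-140 + P(-1, p(Y(2, 3)))*(-64) = -140 + (2*1 - 1*(-1))*(-64) = -140 + (2 + 1)*(-64) = -140 + 3*(-64) = -140 - 192 = -332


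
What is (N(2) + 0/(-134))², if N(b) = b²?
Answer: 16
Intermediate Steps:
(N(2) + 0/(-134))² = (2² + 0/(-134))² = (4 + 0*(-1/134))² = (4 + 0)² = 4² = 16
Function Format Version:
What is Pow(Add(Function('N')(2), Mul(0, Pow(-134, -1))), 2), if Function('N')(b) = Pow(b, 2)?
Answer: 16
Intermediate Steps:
Pow(Add(Function('N')(2), Mul(0, Pow(-134, -1))), 2) = Pow(Add(Pow(2, 2), Mul(0, Pow(-134, -1))), 2) = Pow(Add(4, Mul(0, Rational(-1, 134))), 2) = Pow(Add(4, 0), 2) = Pow(4, 2) = 16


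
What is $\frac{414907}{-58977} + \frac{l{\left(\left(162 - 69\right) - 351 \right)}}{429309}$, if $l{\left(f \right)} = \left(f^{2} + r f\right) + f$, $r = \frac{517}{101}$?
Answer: $- \frac{1955928612947}{284139449577} \approx -6.8837$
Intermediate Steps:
$r = \frac{517}{101}$ ($r = 517 \cdot \frac{1}{101} = \frac{517}{101} \approx 5.1188$)
$l{\left(f \right)} = f^{2} + \frac{618 f}{101}$ ($l{\left(f \right)} = \left(f^{2} + \frac{517 f}{101}\right) + f = f^{2} + \frac{618 f}{101}$)
$\frac{414907}{-58977} + \frac{l{\left(\left(162 - 69\right) - 351 \right)}}{429309} = \frac{414907}{-58977} + \frac{\frac{1}{101} \left(\left(162 - 69\right) - 351\right) \left(618 + 101 \left(\left(162 - 69\right) - 351\right)\right)}{429309} = 414907 \left(- \frac{1}{58977}\right) + \frac{\left(93 - 351\right) \left(618 + 101 \left(93 - 351\right)\right)}{101} \cdot \frac{1}{429309} = - \frac{414907}{58977} + \frac{1}{101} \left(-258\right) \left(618 + 101 \left(-258\right)\right) \frac{1}{429309} = - \frac{414907}{58977} + \frac{1}{101} \left(-258\right) \left(618 - 26058\right) \frac{1}{429309} = - \frac{414907}{58977} + \frac{1}{101} \left(-258\right) \left(-25440\right) \frac{1}{429309} = - \frac{414907}{58977} + \frac{6563520}{101} \cdot \frac{1}{429309} = - \frac{414907}{58977} + \frac{729280}{4817801} = - \frac{1955928612947}{284139449577}$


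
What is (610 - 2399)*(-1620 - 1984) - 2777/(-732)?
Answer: 4719613769/732 ≈ 6.4476e+6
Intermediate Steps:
(610 - 2399)*(-1620 - 1984) - 2777/(-732) = -1789*(-3604) - 2777*(-1)/732 = 6447556 - 1*(-2777/732) = 6447556 + 2777/732 = 4719613769/732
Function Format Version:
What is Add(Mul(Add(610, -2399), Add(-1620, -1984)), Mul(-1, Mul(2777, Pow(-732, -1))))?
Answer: Rational(4719613769, 732) ≈ 6.4476e+6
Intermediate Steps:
Add(Mul(Add(610, -2399), Add(-1620, -1984)), Mul(-1, Mul(2777, Pow(-732, -1)))) = Add(Mul(-1789, -3604), Mul(-1, Mul(2777, Rational(-1, 732)))) = Add(6447556, Mul(-1, Rational(-2777, 732))) = Add(6447556, Rational(2777, 732)) = Rational(4719613769, 732)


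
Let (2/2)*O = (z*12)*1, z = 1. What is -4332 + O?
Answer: -4320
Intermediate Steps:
O = 12 (O = (1*12)*1 = 12*1 = 12)
-4332 + O = -4332 + 12 = -4320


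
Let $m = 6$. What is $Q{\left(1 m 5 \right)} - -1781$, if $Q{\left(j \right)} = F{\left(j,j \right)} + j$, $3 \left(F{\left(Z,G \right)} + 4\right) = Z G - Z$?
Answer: $2097$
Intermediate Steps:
$F{\left(Z,G \right)} = -4 - \frac{Z}{3} + \frac{G Z}{3}$ ($F{\left(Z,G \right)} = -4 + \frac{Z G - Z}{3} = -4 + \frac{G Z - Z}{3} = -4 + \frac{- Z + G Z}{3} = -4 + \left(- \frac{Z}{3} + \frac{G Z}{3}\right) = -4 - \frac{Z}{3} + \frac{G Z}{3}$)
$Q{\left(j \right)} = -4 + \frac{j^{2}}{3} + \frac{2 j}{3}$ ($Q{\left(j \right)} = \left(-4 - \frac{j}{3} + \frac{j j}{3}\right) + j = \left(-4 - \frac{j}{3} + \frac{j^{2}}{3}\right) + j = -4 + \frac{j^{2}}{3} + \frac{2 j}{3}$)
$Q{\left(1 m 5 \right)} - -1781 = \left(-4 + \frac{\left(1 \cdot 6 \cdot 5\right)^{2}}{3} + \frac{2 \cdot 1 \cdot 6 \cdot 5}{3}\right) - -1781 = \left(-4 + \frac{\left(6 \cdot 5\right)^{2}}{3} + \frac{2 \cdot 6 \cdot 5}{3}\right) + 1781 = \left(-4 + \frac{30^{2}}{3} + \frac{2}{3} \cdot 30\right) + 1781 = \left(-4 + \frac{1}{3} \cdot 900 + 20\right) + 1781 = \left(-4 + 300 + 20\right) + 1781 = 316 + 1781 = 2097$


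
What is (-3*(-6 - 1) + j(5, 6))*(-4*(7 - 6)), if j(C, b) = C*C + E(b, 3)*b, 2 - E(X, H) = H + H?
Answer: -88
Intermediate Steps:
E(X, H) = 2 - 2*H (E(X, H) = 2 - (H + H) = 2 - 2*H)
j(C, b) = C² - 4*b (j(C, b) = C*C + (2 - 2*3)*b = C² + (2 - 6)*b = C² - 4*b)
(-3*(-6 - 1) + j(5, 6))*(-4*(7 - 6)) = (-3*(-6 - 1) + (5² - 4*6))*(-4*(7 - 6)) = (-3*(-7) + (25 - 24))*(-4*1) = (21 + 1)*(-4) = 22*(-4) = -88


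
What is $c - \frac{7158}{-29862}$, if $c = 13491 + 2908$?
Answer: $\frac{81619016}{4977} \approx 16399.0$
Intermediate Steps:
$c = 16399$
$c - \frac{7158}{-29862} = 16399 - \frac{7158}{-29862} = 16399 - - \frac{1193}{4977} = 16399 + \frac{1193}{4977} = \frac{81619016}{4977}$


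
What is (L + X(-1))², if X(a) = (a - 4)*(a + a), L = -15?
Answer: 25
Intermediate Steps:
X(a) = 2*a*(-4 + a) (X(a) = (-4 + a)*(2*a) = 2*a*(-4 + a))
(L + X(-1))² = (-15 + 2*(-1)*(-4 - 1))² = (-15 + 2*(-1)*(-5))² = (-15 + 10)² = (-5)² = 25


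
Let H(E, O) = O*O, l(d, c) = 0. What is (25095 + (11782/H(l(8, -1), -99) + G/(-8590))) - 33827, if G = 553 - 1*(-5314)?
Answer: -735108526967/84190590 ≈ -8731.5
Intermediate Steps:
G = 5867 (G = 553 + 5314 = 5867)
H(E, O) = O²
(25095 + (11782/H(l(8, -1), -99) + G/(-8590))) - 33827 = (25095 + (11782/((-99)²) + 5867/(-8590))) - 33827 = (25095 + (11782/9801 + 5867*(-1/8590))) - 33827 = (25095 + (11782*(1/9801) - 5867/8590)) - 33827 = (25095 + (11782/9801 - 5867/8590)) - 33827 = (25095 + 43704913/84190590) - 33827 = 2112806560963/84190590 - 33827 = -735108526967/84190590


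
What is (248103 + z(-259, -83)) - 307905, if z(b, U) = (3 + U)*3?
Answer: -60042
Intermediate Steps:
z(b, U) = 9 + 3*U
(248103 + z(-259, -83)) - 307905 = (248103 + (9 + 3*(-83))) - 307905 = (248103 + (9 - 249)) - 307905 = (248103 - 240) - 307905 = 247863 - 307905 = -60042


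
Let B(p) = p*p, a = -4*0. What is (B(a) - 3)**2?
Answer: 9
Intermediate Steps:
a = 0
B(p) = p**2
(B(a) - 3)**2 = (0**2 - 3)**2 = (0 - 3)**2 = (-3)**2 = 9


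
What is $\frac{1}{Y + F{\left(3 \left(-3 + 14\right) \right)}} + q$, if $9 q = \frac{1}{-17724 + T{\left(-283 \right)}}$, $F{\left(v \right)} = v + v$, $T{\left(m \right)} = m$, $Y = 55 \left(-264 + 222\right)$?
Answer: $- \frac{4979}{11020284} \approx -0.0004518$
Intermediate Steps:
$Y = -2310$ ($Y = 55 \left(-42\right) = -2310$)
$F{\left(v \right)} = 2 v$
$q = - \frac{1}{162063}$ ($q = \frac{1}{9 \left(-17724 - 283\right)} = \frac{1}{9 \left(-18007\right)} = \frac{1}{9} \left(- \frac{1}{18007}\right) = - \frac{1}{162063} \approx -6.1704 \cdot 10^{-6}$)
$\frac{1}{Y + F{\left(3 \left(-3 + 14\right) \right)}} + q = \frac{1}{-2310 + 2 \cdot 3 \left(-3 + 14\right)} - \frac{1}{162063} = \frac{1}{-2310 + 2 \cdot 3 \cdot 11} - \frac{1}{162063} = \frac{1}{-2310 + 2 \cdot 33} - \frac{1}{162063} = \frac{1}{-2310 + 66} - \frac{1}{162063} = \frac{1}{-2244} - \frac{1}{162063} = - \frac{1}{2244} - \frac{1}{162063} = - \frac{4979}{11020284}$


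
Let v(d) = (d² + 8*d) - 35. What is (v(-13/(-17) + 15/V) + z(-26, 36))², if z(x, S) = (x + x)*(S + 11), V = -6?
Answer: 8284559080681/1336336 ≈ 6.1995e+6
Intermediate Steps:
z(x, S) = 2*x*(11 + S) (z(x, S) = (2*x)*(11 + S) = 2*x*(11 + S))
v(d) = -35 + d² + 8*d
(v(-13/(-17) + 15/V) + z(-26, 36))² = ((-35 + (-13/(-17) + 15/(-6))² + 8*(-13/(-17) + 15/(-6))) + 2*(-26)*(11 + 36))² = ((-35 + (-13*(-1/17) + 15*(-⅙))² + 8*(-13*(-1/17) + 15*(-⅙))) + 2*(-26)*47)² = ((-35 + (13/17 - 5/2)² + 8*(13/17 - 5/2)) - 2444)² = ((-35 + (-59/34)² + 8*(-59/34)) - 2444)² = ((-35 + 3481/1156 - 236/17) - 2444)² = (-53027/1156 - 2444)² = (-2878291/1156)² = 8284559080681/1336336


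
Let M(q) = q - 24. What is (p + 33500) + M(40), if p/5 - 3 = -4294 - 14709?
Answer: -61484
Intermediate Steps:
M(q) = -24 + q
p = -95000 (p = 15 + 5*(-4294 - 14709) = 15 + 5*(-19003) = 15 - 95015 = -95000)
(p + 33500) + M(40) = (-95000 + 33500) + (-24 + 40) = -61500 + 16 = -61484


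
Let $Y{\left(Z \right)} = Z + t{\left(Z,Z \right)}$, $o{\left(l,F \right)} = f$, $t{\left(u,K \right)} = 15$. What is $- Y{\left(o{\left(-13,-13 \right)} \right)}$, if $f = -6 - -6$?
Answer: $-15$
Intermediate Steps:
$f = 0$ ($f = -6 + 6 = 0$)
$o{\left(l,F \right)} = 0$
$Y{\left(Z \right)} = 15 + Z$ ($Y{\left(Z \right)} = Z + 15 = 15 + Z$)
$- Y{\left(o{\left(-13,-13 \right)} \right)} = - (15 + 0) = \left(-1\right) 15 = -15$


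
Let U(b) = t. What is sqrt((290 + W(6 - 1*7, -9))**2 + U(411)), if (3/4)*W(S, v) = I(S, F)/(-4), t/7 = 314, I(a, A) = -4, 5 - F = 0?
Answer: sqrt(783658)/3 ≈ 295.08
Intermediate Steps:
F = 5 (F = 5 - 1*0 = 5 + 0 = 5)
t = 2198 (t = 7*314 = 2198)
U(b) = 2198
W(S, v) = 4/3 (W(S, v) = 4*(-4/(-4))/3 = 4*(-4*(-1/4))/3 = (4/3)*1 = 4/3)
sqrt((290 + W(6 - 1*7, -9))**2 + U(411)) = sqrt((290 + 4/3)**2 + 2198) = sqrt((874/3)**2 + 2198) = sqrt(763876/9 + 2198) = sqrt(783658/9) = sqrt(783658)/3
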